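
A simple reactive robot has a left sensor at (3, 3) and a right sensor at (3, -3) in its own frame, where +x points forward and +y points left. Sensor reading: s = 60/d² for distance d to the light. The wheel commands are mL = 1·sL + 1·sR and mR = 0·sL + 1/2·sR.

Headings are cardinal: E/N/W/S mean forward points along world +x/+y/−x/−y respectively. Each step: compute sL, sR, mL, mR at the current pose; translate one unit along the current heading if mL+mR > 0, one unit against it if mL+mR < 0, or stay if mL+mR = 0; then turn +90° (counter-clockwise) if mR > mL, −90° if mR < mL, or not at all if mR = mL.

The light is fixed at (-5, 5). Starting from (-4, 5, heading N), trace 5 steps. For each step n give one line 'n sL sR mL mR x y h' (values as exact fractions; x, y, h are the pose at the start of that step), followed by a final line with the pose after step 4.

0 60/13 12/5 456/65 6/5 -4 5 N
1 15/8 3 39/8 3/2 -4 6 E
2 60/29 12 408/29 6 -3 6 S
3 6 6 12 3 -3 5 W
4 60/13 12/5 456/65 6/5 -4 5 N
final -4 6 E

n=0: pose=(-4,5,N); sL=60/13, sR=12/5; mL=456/65, mR=6/5; mL+mR=534/65 → advance +1; mR−mL=-378/65 → turn -1·90°
n=1: pose=(-4,6,E); sL=15/8, sR=3; mL=39/8, mR=3/2; mL+mR=51/8 → advance +1; mR−mL=-27/8 → turn -1·90°
n=2: pose=(-3,6,S); sL=60/29, sR=12; mL=408/29, mR=6; mL+mR=582/29 → advance +1; mR−mL=-234/29 → turn -1·90°
n=3: pose=(-3,5,W); sL=6, sR=6; mL=12, mR=3; mL+mR=15 → advance +1; mR−mL=-9 → turn -1·90°
n=4: pose=(-4,5,N); sL=60/13, sR=12/5; mL=456/65, mR=6/5; mL+mR=534/65 → advance +1; mR−mL=-378/65 → turn -1·90°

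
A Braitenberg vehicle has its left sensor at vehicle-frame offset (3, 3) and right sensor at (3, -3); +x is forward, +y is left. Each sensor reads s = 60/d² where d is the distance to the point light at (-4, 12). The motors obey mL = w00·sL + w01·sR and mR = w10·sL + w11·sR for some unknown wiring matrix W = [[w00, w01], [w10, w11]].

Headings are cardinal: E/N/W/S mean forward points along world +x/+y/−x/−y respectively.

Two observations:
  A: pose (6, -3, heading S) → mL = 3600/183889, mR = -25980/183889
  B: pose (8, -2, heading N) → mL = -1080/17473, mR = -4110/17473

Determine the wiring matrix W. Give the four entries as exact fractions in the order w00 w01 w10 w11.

-1/2 1/2 -1/2 -1/2

obs A: pose=(6,-3,S) → sL=60/493, sR=60/373, mL=3600/183889, mR=-25980/183889
obs B: pose=(8,-2,N) → sL=30/101, sR=30/173, mL=-1080/17473, mR=-4110/17473
sensor matrix S = [[60/493, 60/373], [30/101, 30/173]]; det S = -85708800/3213092497
solve [mL_A; mL_B] = S·[w00; w01] and [mR_A; mR_B] = S·[w10; w11]:
  w00 = -1/2, w01 = 1/2, w10 = -1/2, w11 = -1/2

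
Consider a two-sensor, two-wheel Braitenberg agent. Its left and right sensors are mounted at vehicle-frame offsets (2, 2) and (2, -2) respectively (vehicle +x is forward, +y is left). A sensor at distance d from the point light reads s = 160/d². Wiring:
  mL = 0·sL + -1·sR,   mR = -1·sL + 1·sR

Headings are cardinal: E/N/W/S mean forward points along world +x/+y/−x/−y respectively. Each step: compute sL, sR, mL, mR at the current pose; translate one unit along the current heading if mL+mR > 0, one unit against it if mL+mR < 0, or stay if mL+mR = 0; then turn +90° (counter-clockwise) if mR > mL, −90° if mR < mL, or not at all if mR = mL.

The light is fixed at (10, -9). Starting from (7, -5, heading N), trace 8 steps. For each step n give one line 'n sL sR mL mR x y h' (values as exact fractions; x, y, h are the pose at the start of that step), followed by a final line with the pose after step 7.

n=0: pose=(7,-5,N); sL=160/61, sR=160/37; mL=-160/37, mR=3840/2257; mL+mR=-160/61 → advance -1; mR−mL=13600/2257 → turn +1·90°
n=1: pose=(7,-6,W); sL=80/13, sR=16/5; mL=-16/5, mR=-192/65; mL+mR=-80/13 → advance -1; mR−mL=16/65 → turn +1·90°
n=2: pose=(8,-6,S); sL=160, sR=160/17; mL=-160/17, mR=-2560/17; mL+mR=-160 → advance -1; mR−mL=-2400/17 → turn -1·90°
n=3: pose=(8,-5,W); sL=8, sR=40/13; mL=-40/13, mR=-64/13; mL+mR=-8 → advance -1; mR−mL=-24/13 → turn -1·90°
n=4: pose=(9,-5,N); sL=32/9, sR=160/37; mL=-160/37, mR=256/333; mL+mR=-32/9 → advance -1; mR−mL=1696/333 → turn +1·90°
n=5: pose=(9,-6,W); sL=16, sR=80/17; mL=-80/17, mR=-192/17; mL+mR=-16 → advance -1; mR−mL=-112/17 → turn -1·90°
n=6: pose=(10,-6,N); sL=160/29, sR=160/29; mL=-160/29, mR=0; mL+mR=-160/29 → advance -1; mR−mL=160/29 → turn +1·90°
n=7: pose=(10,-7,W); sL=40, sR=8; mL=-8, mR=-32; mL+mR=-40 → advance -1; mR−mL=-24 → turn -1·90°

0 160/61 160/37 -160/37 3840/2257 7 -5 N
1 80/13 16/5 -16/5 -192/65 7 -6 W
2 160 160/17 -160/17 -2560/17 8 -6 S
3 8 40/13 -40/13 -64/13 8 -5 W
4 32/9 160/37 -160/37 256/333 9 -5 N
5 16 80/17 -80/17 -192/17 9 -6 W
6 160/29 160/29 -160/29 0 10 -6 N
7 40 8 -8 -32 10 -7 W
final 11 -7 N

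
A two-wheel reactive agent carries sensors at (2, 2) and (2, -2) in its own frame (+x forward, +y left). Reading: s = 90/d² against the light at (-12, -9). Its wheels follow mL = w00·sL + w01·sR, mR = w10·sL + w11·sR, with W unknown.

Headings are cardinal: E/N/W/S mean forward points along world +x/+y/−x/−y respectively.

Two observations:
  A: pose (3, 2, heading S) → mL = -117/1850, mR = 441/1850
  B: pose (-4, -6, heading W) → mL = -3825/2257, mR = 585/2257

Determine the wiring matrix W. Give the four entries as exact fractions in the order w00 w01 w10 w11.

obs A: pose=(3,2,S) → sL=9/37, sR=9/25, mL=-117/1850, mR=441/1850
obs B: pose=(-4,-6,W) → sL=90/37, sR=90/61, mL=-3825/2257, mR=585/2257
sensor matrix S = [[9/37, 9/25], [90/37, 90/61]]; det S = -5832/11285
solve [mL_A; mL_B] = S·[w00; w01] and [mR_A; mR_B] = S·[w10; w11]:
  w00 = -1, w01 = 1/2, w10 = -1/2, w11 = 1

-1 1/2 -1/2 1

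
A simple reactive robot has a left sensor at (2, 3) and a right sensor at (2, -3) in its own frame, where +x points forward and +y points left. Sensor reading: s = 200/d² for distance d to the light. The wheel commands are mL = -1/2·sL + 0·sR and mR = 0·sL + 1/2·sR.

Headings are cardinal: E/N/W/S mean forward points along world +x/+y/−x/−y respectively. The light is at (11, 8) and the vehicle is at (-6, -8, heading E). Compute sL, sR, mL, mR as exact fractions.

left sensor world pos  = (-4, -5); dL² = 394
right sensor world pos = (-4, -11); dR² = 586
sL = 200/394 = 100/197
sR = 200/586 = 100/293
mL = -1/2·sL + 0·sR = -50/197
mR = 0·sL + 1/2·sR = 50/293

100/197 100/293 -50/197 50/293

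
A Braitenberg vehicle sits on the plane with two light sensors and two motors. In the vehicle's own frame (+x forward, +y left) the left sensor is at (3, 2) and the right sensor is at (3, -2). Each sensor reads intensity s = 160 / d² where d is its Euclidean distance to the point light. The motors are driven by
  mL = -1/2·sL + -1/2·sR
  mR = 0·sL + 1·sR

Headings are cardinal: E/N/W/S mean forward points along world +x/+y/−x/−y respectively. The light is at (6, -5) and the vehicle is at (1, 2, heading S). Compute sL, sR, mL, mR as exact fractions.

32/5 32/13 -288/65 32/13

left sensor world pos  = (3, -1); dL² = 25
right sensor world pos = (-1, -1); dR² = 65
sL = 160/25 = 32/5
sR = 160/65 = 32/13
mL = -1/2·sL + -1/2·sR = -288/65
mR = 0·sL + 1·sR = 32/13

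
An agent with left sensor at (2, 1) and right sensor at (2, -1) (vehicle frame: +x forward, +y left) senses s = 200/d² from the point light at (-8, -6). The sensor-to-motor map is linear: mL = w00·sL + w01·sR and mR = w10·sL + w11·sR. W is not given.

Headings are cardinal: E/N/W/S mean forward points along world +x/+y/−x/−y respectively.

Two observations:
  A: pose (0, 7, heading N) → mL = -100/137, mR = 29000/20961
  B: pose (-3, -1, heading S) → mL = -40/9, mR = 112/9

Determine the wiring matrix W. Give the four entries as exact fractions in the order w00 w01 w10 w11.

-1 0 1 1

obs A: pose=(0,7,N) → sL=100/137, sR=100/153, mL=-100/137, mR=29000/20961
obs B: pose=(-3,-1,S) → sL=40/9, sR=8, mL=-40/9, mR=112/9
sensor matrix S = [[100/137, 100/153], [40/9, 8]]; det S = 553600/188649
solve [mL_A; mL_B] = S·[w00; w01] and [mR_A; mR_B] = S·[w10; w11]:
  w00 = -1, w01 = 0, w10 = 1, w11 = 1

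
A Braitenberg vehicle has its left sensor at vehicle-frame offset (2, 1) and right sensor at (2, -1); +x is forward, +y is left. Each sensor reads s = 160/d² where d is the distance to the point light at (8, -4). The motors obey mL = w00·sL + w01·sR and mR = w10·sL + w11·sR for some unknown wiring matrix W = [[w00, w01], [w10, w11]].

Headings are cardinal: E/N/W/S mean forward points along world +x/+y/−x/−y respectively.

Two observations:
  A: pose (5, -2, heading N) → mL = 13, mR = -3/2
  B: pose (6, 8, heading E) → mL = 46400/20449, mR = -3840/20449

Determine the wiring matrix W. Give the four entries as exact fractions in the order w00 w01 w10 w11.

1 1 1/2 -1/2

obs A: pose=(5,-2,N) → sL=5, sR=8, mL=13, mR=-3/2
obs B: pose=(6,8,E) → sL=160/169, sR=160/121, mL=46400/20449, mR=-3840/20449
sensor matrix S = [[5, 8], [160/169, 160/121]]; det S = -19680/20449
solve [mL_A; mL_B] = S·[w00; w01] and [mR_A; mR_B] = S·[w10; w11]:
  w00 = 1, w01 = 1, w10 = 1/2, w11 = -1/2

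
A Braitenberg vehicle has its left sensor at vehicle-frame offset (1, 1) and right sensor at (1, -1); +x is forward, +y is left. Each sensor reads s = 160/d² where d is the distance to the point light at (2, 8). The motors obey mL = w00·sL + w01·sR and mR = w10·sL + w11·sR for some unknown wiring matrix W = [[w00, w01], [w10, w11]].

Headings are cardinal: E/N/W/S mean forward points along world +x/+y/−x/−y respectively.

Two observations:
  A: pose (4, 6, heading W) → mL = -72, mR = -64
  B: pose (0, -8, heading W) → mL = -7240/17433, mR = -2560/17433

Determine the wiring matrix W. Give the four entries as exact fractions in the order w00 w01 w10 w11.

1/2 -1 1 -1

obs A: pose=(4,6,W) → sL=16, sR=80, mL=-72, mR=-64
obs B: pose=(0,-8,W) → sL=80/149, sR=80/117, mL=-7240/17433, mR=-2560/17433
sensor matrix S = [[16, 80], [80/149, 80/117]]; det S = -558080/17433
solve [mL_A; mL_B] = S·[w00; w01] and [mR_A; mR_B] = S·[w10; w11]:
  w00 = 1/2, w01 = -1, w10 = 1, w11 = -1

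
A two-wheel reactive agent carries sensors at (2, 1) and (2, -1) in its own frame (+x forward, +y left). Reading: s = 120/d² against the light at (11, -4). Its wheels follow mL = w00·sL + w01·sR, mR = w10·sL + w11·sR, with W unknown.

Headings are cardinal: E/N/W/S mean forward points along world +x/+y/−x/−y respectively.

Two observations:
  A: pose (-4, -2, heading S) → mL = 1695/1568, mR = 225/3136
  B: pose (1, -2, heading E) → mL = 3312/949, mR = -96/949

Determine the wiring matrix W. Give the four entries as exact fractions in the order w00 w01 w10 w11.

1 1 1/2 -1/2

obs A: pose=(-4,-2,S) → sL=30/49, sR=15/32, mL=1695/1568, mR=225/3136
obs B: pose=(1,-2,E) → sL=120/73, sR=24/13, mL=3312/949, mR=-96/949
sensor matrix S = [[30/49, 15/32], [120/73, 24/13]]; det S = 66915/186004
solve [mL_A; mL_B] = S·[w00; w01] and [mR_A; mR_B] = S·[w10; w11]:
  w00 = 1, w01 = 1, w10 = 1/2, w11 = -1/2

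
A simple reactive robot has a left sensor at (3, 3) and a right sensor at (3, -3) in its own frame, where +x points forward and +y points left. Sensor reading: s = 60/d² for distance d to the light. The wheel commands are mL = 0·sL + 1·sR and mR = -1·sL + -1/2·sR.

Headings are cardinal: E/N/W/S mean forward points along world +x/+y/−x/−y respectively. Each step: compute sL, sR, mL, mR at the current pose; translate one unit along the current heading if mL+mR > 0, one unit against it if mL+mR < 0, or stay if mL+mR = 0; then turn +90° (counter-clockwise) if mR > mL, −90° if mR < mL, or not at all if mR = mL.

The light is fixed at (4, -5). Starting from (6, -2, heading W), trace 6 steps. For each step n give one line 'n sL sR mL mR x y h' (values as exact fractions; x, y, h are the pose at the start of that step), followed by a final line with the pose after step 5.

0 60 60/37 60/37 -2250/37 6 -2 W
1 5/3 5/6 5/6 -25/12 7 -2 N
2 60/61 60/37 60/37 -4050/2257 7 -3 E
3 30/13 30 30 -225/13 6 -3 S
4 12 60/17 60/17 -234/17 6 -4 W
5 15/4 15/13 15/13 -225/52 7 -4 N
final 7 -5 E

n=0: pose=(6,-2,W); sL=60, sR=60/37; mL=60/37, mR=-2250/37; mL+mR=-2190/37 → advance -1; mR−mL=-2310/37 → turn -1·90°
n=1: pose=(7,-2,N); sL=5/3, sR=5/6; mL=5/6, mR=-25/12; mL+mR=-5/4 → advance -1; mR−mL=-35/12 → turn -1·90°
n=2: pose=(7,-3,E); sL=60/61, sR=60/37; mL=60/37, mR=-4050/2257; mL+mR=-390/2257 → advance -1; mR−mL=-7710/2257 → turn -1·90°
n=3: pose=(6,-3,S); sL=30/13, sR=30; mL=30, mR=-225/13; mL+mR=165/13 → advance +1; mR−mL=-615/13 → turn -1·90°
n=4: pose=(6,-4,W); sL=12, sR=60/17; mL=60/17, mR=-234/17; mL+mR=-174/17 → advance -1; mR−mL=-294/17 → turn -1·90°
n=5: pose=(7,-4,N); sL=15/4, sR=15/13; mL=15/13, mR=-225/52; mL+mR=-165/52 → advance -1; mR−mL=-285/52 → turn -1·90°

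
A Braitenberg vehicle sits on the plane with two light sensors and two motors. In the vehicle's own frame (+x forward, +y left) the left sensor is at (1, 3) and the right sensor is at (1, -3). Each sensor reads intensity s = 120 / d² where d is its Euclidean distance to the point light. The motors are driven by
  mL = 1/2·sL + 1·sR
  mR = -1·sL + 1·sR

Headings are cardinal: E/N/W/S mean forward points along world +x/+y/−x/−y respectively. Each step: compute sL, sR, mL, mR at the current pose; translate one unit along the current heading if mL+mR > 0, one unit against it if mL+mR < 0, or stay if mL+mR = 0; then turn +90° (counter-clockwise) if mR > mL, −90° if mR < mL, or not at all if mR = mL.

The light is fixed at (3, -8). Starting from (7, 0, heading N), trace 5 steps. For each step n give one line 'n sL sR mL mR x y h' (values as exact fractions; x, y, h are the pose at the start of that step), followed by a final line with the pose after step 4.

n=0: pose=(7,0,N); sL=60/41, sR=12/13; mL=882/533, mR=-288/533; mL+mR=594/533 → advance +1; mR−mL=-90/41 → turn -1·90°
n=1: pose=(7,1,E); sL=120/169, sR=120/61; mL=23940/10309, mR=12960/10309; mL+mR=36900/10309 → advance +1; mR−mL=-180/169 → turn -1·90°
n=2: pose=(8,1,S); sL=15/16, sR=30/17; mL=1215/544, mR=225/272; mL+mR=1665/544 → advance +1; mR−mL=-45/32 → turn -1·90°
n=3: pose=(8,0,W); sL=120/41, sR=120/137; mL=13140/5617, mR=-11520/5617; mL+mR=1620/5617 → advance +1; mR−mL=-180/41 → turn -1·90°
n=4: pose=(7,0,N); sL=60/41, sR=12/13; mL=882/533, mR=-288/533; mL+mR=594/533 → advance +1; mR−mL=-90/41 → turn -1·90°

0 60/41 12/13 882/533 -288/533 7 0 N
1 120/169 120/61 23940/10309 12960/10309 7 1 E
2 15/16 30/17 1215/544 225/272 8 1 S
3 120/41 120/137 13140/5617 -11520/5617 8 0 W
4 60/41 12/13 882/533 -288/533 7 0 N
final 7 1 E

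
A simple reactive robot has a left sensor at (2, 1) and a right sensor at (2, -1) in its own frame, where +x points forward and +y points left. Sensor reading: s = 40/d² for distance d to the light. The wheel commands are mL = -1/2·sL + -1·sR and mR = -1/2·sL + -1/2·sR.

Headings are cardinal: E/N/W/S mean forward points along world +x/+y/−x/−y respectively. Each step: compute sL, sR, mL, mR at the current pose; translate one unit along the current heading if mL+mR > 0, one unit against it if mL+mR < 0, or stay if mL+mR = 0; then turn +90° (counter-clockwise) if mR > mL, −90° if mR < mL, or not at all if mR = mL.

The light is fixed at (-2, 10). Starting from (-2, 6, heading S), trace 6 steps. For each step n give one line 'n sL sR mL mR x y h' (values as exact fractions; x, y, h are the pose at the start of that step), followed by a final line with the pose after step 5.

0 40/37 40/37 -60/37 -40/37 -2 6 S
1 5 2 -9/2 -7/2 -2 7 E
2 8 40 -44 -24 -3 7 N
3 20/17 20/9 -430/153 -260/153 -3 6 W
4 40/37 40/37 -60/37 -40/37 -2 6 S
5 5 2 -9/2 -7/2 -2 7 E
final -3 7 N

n=0: pose=(-2,6,S); sL=40/37, sR=40/37; mL=-60/37, mR=-40/37; mL+mR=-100/37 → advance -1; mR−mL=20/37 → turn +1·90°
n=1: pose=(-2,7,E); sL=5, sR=2; mL=-9/2, mR=-7/2; mL+mR=-8 → advance -1; mR−mL=1 → turn +1·90°
n=2: pose=(-3,7,N); sL=8, sR=40; mL=-44, mR=-24; mL+mR=-68 → advance -1; mR−mL=20 → turn +1·90°
n=3: pose=(-3,6,W); sL=20/17, sR=20/9; mL=-430/153, mR=-260/153; mL+mR=-230/51 → advance -1; mR−mL=10/9 → turn +1·90°
n=4: pose=(-2,6,S); sL=40/37, sR=40/37; mL=-60/37, mR=-40/37; mL+mR=-100/37 → advance -1; mR−mL=20/37 → turn +1·90°
n=5: pose=(-2,7,E); sL=5, sR=2; mL=-9/2, mR=-7/2; mL+mR=-8 → advance -1; mR−mL=1 → turn +1·90°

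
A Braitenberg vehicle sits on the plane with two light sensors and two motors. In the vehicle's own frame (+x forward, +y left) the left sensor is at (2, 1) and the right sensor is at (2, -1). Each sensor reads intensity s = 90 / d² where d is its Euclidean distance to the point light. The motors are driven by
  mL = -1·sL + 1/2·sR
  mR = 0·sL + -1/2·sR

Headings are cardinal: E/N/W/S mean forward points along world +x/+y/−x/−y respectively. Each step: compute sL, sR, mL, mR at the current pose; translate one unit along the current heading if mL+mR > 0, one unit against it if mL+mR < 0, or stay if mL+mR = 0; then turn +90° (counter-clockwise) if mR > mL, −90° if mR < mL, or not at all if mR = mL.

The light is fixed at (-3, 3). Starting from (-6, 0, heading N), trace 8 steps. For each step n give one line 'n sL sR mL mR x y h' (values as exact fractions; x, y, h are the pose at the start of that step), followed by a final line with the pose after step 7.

0 90/17 18 63/17 -9 -6 0 N
1 9 45/13 -189/26 -45/26 -6 -1 E
2 90/29 90/13 135/377 -45/13 -7 -1 N
3 9/2 9/4 -27/8 -9/8 -7 -2 E
4 2 18/5 -1/5 -9/5 -8 -2 N
5 45/17 45/29 -1845/986 -45/58 -8 -3 E
6 18/13 90/41 -153/533 -45/41 -9 -3 N
7 45/26 9/8 -243/208 -9/16 -9 -4 E
final -10 -4 N

n=0: pose=(-6,0,N); sL=90/17, sR=18; mL=63/17, mR=-9; mL+mR=-90/17 → advance -1; mR−mL=-216/17 → turn -1·90°
n=1: pose=(-6,-1,E); sL=9, sR=45/13; mL=-189/26, mR=-45/26; mL+mR=-9 → advance -1; mR−mL=72/13 → turn +1·90°
n=2: pose=(-7,-1,N); sL=90/29, sR=90/13; mL=135/377, mR=-45/13; mL+mR=-90/29 → advance -1; mR−mL=-1440/377 → turn -1·90°
n=3: pose=(-7,-2,E); sL=9/2, sR=9/4; mL=-27/8, mR=-9/8; mL+mR=-9/2 → advance -1; mR−mL=9/4 → turn +1·90°
n=4: pose=(-8,-2,N); sL=2, sR=18/5; mL=-1/5, mR=-9/5; mL+mR=-2 → advance -1; mR−mL=-8/5 → turn -1·90°
n=5: pose=(-8,-3,E); sL=45/17, sR=45/29; mL=-1845/986, mR=-45/58; mL+mR=-45/17 → advance -1; mR−mL=540/493 → turn +1·90°
n=6: pose=(-9,-3,N); sL=18/13, sR=90/41; mL=-153/533, mR=-45/41; mL+mR=-18/13 → advance -1; mR−mL=-432/533 → turn -1·90°
n=7: pose=(-9,-4,E); sL=45/26, sR=9/8; mL=-243/208, mR=-9/16; mL+mR=-45/26 → advance -1; mR−mL=63/104 → turn +1·90°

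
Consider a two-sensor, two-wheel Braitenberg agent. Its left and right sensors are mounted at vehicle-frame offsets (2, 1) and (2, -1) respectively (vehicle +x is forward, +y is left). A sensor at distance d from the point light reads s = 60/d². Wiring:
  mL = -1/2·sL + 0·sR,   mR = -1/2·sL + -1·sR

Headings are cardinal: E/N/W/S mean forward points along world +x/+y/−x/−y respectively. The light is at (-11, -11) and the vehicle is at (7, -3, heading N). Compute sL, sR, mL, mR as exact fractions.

60/389 60/461 -30/389 -37170/179329

left sensor world pos  = (6, -1); dL² = 389
right sensor world pos = (8, -1); dR² = 461
sL = 60/389 = 60/389
sR = 60/461 = 60/461
mL = -1/2·sL + 0·sR = -30/389
mR = -1/2·sL + -1·sR = -37170/179329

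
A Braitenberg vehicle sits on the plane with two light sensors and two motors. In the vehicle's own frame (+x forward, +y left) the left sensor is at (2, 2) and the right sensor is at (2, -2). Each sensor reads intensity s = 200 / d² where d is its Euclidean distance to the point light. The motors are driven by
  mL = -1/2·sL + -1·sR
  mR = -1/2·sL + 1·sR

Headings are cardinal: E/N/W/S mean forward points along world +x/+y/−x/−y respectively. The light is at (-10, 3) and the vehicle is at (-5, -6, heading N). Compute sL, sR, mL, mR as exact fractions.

100/29 100/49 -5350/1421 450/1421

left sensor world pos  = (-7, -4); dL² = 58
right sensor world pos = (-3, -4); dR² = 98
sL = 200/58 = 100/29
sR = 200/98 = 100/49
mL = -1/2·sL + -1·sR = -5350/1421
mR = -1/2·sL + 1·sR = 450/1421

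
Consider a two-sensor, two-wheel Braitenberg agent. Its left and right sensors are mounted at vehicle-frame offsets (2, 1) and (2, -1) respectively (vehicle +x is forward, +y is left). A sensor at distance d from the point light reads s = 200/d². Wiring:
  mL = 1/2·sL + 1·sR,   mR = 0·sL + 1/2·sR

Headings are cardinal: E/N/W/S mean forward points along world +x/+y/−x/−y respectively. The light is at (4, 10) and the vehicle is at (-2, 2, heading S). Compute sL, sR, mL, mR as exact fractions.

left sensor world pos  = (-1, 0); dL² = 125
right sensor world pos = (-3, 0); dR² = 149
sL = 200/125 = 8/5
sR = 200/149 = 200/149
mL = 1/2·sL + 1·sR = 1596/745
mR = 0·sL + 1/2·sR = 100/149

8/5 200/149 1596/745 100/149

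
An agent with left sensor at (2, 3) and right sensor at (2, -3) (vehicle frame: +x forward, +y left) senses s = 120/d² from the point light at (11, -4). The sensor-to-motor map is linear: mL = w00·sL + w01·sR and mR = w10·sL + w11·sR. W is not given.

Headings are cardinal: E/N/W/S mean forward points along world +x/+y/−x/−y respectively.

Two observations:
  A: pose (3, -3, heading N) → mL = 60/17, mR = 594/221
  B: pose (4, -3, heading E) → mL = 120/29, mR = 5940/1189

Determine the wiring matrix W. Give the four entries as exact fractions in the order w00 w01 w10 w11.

0 1 1 1/2

obs A: pose=(3,-3,N) → sL=12/13, sR=60/17, mL=60/17, mR=594/221
obs B: pose=(4,-3,E) → sL=120/41, sR=120/29, mL=120/29, mR=5940/1189
sensor matrix S = [[12/13, 60/17], [120/41, 120/29]]; det S = -1710720/262769
solve [mL_A; mL_B] = S·[w00; w01] and [mR_A; mR_B] = S·[w10; w11]:
  w00 = 0, w01 = 1, w10 = 1, w11 = 1/2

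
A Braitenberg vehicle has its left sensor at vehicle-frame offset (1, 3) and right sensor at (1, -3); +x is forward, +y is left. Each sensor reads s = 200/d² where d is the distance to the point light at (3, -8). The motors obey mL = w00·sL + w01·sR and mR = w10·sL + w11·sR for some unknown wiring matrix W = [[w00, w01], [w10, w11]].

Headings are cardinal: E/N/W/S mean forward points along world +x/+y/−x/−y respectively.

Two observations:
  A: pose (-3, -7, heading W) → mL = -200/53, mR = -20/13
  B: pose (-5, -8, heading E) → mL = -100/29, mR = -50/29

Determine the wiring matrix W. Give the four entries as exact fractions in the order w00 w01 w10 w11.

-1 0 0 -1/2

obs A: pose=(-3,-7,W) → sL=200/53, sR=40/13, mL=-200/53, mR=-20/13
obs B: pose=(-5,-8,E) → sL=100/29, sR=100/29, mL=-100/29, mR=-50/29
sensor matrix S = [[200/53, 40/13], [100/29, 100/29]]; det S = 48000/19981
solve [mL_A; mL_B] = S·[w00; w01] and [mR_A; mR_B] = S·[w10; w11]:
  w00 = -1, w01 = 0, w10 = 0, w11 = -1/2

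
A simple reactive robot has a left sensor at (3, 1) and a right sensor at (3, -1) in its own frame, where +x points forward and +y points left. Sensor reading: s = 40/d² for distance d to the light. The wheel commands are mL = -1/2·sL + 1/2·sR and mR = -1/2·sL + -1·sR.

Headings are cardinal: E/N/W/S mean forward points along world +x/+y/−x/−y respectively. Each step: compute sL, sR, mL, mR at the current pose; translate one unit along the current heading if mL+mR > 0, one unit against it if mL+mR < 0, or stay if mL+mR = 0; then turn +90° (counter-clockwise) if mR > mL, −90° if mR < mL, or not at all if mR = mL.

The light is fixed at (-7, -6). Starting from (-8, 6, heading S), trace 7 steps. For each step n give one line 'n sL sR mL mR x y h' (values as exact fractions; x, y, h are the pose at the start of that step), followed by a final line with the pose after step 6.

n=0: pose=(-8,6,S); sL=40/81, sR=8/17; mL=-16/1377, mR=-988/1377; mL+mR=-1004/1377 → advance -1; mR−mL=-12/17 → turn -1·90°
n=1: pose=(-8,7,W); sL=1/4, sR=10/53; mL=-13/424, mR=-133/424; mL+mR=-73/212 → advance -1; mR−mL=-15/53 → turn -1·90°
n=2: pose=(-7,7,N); sL=40/257, sR=40/257; mL=0, mR=-60/257; mL+mR=-60/257 → advance -1; mR−mL=-60/257 → turn -1·90°
n=3: pose=(-7,6,E); sL=20/89, sR=4/13; mL=48/1157, mR=-486/1157; mL+mR=-438/1157 → advance -1; mR−mL=-6/13 → turn -1·90°
n=4: pose=(-8,6,S); sL=40/81, sR=8/17; mL=-16/1377, mR=-988/1377; mL+mR=-1004/1377 → advance -1; mR−mL=-12/17 → turn -1·90°
n=5: pose=(-8,7,W); sL=1/4, sR=10/53; mL=-13/424, mR=-133/424; mL+mR=-73/212 → advance -1; mR−mL=-15/53 → turn -1·90°
n=6: pose=(-7,7,N); sL=40/257, sR=40/257; mL=0, mR=-60/257; mL+mR=-60/257 → advance -1; mR−mL=-60/257 → turn -1·90°

0 40/81 8/17 -16/1377 -988/1377 -8 6 S
1 1/4 10/53 -13/424 -133/424 -8 7 W
2 40/257 40/257 0 -60/257 -7 7 N
3 20/89 4/13 48/1157 -486/1157 -7 6 E
4 40/81 8/17 -16/1377 -988/1377 -8 6 S
5 1/4 10/53 -13/424 -133/424 -8 7 W
6 40/257 40/257 0 -60/257 -7 7 N
final -7 6 E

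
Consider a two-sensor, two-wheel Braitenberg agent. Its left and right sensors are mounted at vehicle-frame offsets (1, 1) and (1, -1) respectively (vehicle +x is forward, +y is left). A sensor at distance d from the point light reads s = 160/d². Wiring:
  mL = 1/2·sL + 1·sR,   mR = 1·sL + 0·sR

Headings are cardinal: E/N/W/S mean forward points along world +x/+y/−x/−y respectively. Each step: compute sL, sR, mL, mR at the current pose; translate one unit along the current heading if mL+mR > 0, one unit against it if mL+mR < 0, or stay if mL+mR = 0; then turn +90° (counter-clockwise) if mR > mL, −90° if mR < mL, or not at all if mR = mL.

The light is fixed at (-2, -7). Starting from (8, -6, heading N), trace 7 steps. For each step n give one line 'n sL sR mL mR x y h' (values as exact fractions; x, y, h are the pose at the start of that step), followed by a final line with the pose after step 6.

0 32/17 32/25 944/425 32/17 8 -6 N
1 16/13 80/61 1528/793 16/13 8 -5 E
2 32/29 160/101 6256/2929 32/29 9 -5 S
3 8/5 20/13 152/65 8/5 9 -6 W
4 32/17 32/25 944/425 32/17 8 -6 N
5 16/13 80/61 1528/793 16/13 8 -5 E
6 32/29 160/101 6256/2929 32/29 9 -5 S
final 9 -6 W

n=0: pose=(8,-6,N); sL=32/17, sR=32/25; mL=944/425, mR=32/17; mL+mR=1744/425 → advance +1; mR−mL=-144/425 → turn -1·90°
n=1: pose=(8,-5,E); sL=16/13, sR=80/61; mL=1528/793, mR=16/13; mL+mR=2504/793 → advance +1; mR−mL=-552/793 → turn -1·90°
n=2: pose=(9,-5,S); sL=32/29, sR=160/101; mL=6256/2929, mR=32/29; mL+mR=9488/2929 → advance +1; mR−mL=-3024/2929 → turn -1·90°
n=3: pose=(9,-6,W); sL=8/5, sR=20/13; mL=152/65, mR=8/5; mL+mR=256/65 → advance +1; mR−mL=-48/65 → turn -1·90°
n=4: pose=(8,-6,N); sL=32/17, sR=32/25; mL=944/425, mR=32/17; mL+mR=1744/425 → advance +1; mR−mL=-144/425 → turn -1·90°
n=5: pose=(8,-5,E); sL=16/13, sR=80/61; mL=1528/793, mR=16/13; mL+mR=2504/793 → advance +1; mR−mL=-552/793 → turn -1·90°
n=6: pose=(9,-5,S); sL=32/29, sR=160/101; mL=6256/2929, mR=32/29; mL+mR=9488/2929 → advance +1; mR−mL=-3024/2929 → turn -1·90°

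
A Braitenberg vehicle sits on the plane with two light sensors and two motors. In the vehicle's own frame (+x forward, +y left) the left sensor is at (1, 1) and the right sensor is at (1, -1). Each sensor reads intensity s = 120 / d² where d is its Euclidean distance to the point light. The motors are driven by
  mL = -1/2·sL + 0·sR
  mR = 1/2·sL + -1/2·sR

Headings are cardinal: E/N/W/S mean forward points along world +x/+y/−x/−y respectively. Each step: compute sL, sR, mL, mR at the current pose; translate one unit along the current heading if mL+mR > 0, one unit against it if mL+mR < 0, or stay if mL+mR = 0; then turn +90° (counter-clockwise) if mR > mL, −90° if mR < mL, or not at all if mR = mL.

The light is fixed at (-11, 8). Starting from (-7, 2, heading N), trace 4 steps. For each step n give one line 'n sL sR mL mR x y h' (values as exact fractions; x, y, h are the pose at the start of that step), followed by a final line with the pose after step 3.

n=0: pose=(-7,2,N); sL=60/17, sR=12/5; mL=-30/17, mR=48/85; mL+mR=-6/5 → advance -1; mR−mL=198/85 → turn +1·90°
n=1: pose=(-7,1,W); sL=120/73, sR=8/3; mL=-60/73, mR=-112/219; mL+mR=-4/3 → advance -1; mR−mL=68/219 → turn +1·90°
n=2: pose=(-6,1,S); sL=6/5, sR=3/2; mL=-3/5, mR=-3/20; mL+mR=-3/4 → advance -1; mR−mL=9/20 → turn +1·90°
n=3: pose=(-6,2,E); sL=120/61, sR=24/17; mL=-60/61, mR=288/1037; mL+mR=-12/17 → advance -1; mR−mL=1308/1037 → turn +1·90°

0 60/17 12/5 -30/17 48/85 -7 2 N
1 120/73 8/3 -60/73 -112/219 -7 1 W
2 6/5 3/2 -3/5 -3/20 -6 1 S
3 120/61 24/17 -60/61 288/1037 -6 2 E
final -7 2 N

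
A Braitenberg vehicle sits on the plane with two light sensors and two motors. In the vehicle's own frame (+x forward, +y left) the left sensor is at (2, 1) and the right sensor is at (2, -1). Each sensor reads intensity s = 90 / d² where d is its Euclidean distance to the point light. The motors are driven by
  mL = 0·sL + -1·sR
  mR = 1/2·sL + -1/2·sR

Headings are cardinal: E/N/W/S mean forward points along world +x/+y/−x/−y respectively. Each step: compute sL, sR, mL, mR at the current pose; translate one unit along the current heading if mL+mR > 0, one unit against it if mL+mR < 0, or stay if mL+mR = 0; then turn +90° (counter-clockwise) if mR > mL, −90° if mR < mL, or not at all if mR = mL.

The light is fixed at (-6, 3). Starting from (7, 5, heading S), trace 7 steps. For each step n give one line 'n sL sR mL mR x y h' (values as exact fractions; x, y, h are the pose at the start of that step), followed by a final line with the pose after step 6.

n=0: pose=(7,5,S); sL=45/98, sR=5/8; mL=-5/8, mR=-65/784; mL+mR=-555/784 → advance -1; mR−mL=425/784 → turn +1·90°
n=1: pose=(7,6,E); sL=90/241, sR=90/229; mL=-90/229, mR=-540/55189; mL+mR=-22230/55189 → advance -1; mR−mL=21150/55189 → turn +1·90°
n=2: pose=(6,6,N); sL=45/73, sR=45/97; mL=-45/97, mR=540/7081; mL+mR=-2745/7081 → advance -1; mR−mL=3825/7081 → turn +1·90°
n=3: pose=(6,5,W); sL=90/101, sR=90/109; mL=-90/109, mR=360/11009; mL+mR=-8730/11009 → advance -1; mR−mL=9450/11009 → turn +1·90°
n=4: pose=(7,5,S); sL=45/98, sR=5/8; mL=-5/8, mR=-65/784; mL+mR=-555/784 → advance -1; mR−mL=425/784 → turn +1·90°
n=5: pose=(7,6,E); sL=90/241, sR=90/229; mL=-90/229, mR=-540/55189; mL+mR=-22230/55189 → advance -1; mR−mL=21150/55189 → turn +1·90°
n=6: pose=(6,6,N); sL=45/73, sR=45/97; mL=-45/97, mR=540/7081; mL+mR=-2745/7081 → advance -1; mR−mL=3825/7081 → turn +1·90°

0 45/98 5/8 -5/8 -65/784 7 5 S
1 90/241 90/229 -90/229 -540/55189 7 6 E
2 45/73 45/97 -45/97 540/7081 6 6 N
3 90/101 90/109 -90/109 360/11009 6 5 W
4 45/98 5/8 -5/8 -65/784 7 5 S
5 90/241 90/229 -90/229 -540/55189 7 6 E
6 45/73 45/97 -45/97 540/7081 6 6 N
final 6 5 W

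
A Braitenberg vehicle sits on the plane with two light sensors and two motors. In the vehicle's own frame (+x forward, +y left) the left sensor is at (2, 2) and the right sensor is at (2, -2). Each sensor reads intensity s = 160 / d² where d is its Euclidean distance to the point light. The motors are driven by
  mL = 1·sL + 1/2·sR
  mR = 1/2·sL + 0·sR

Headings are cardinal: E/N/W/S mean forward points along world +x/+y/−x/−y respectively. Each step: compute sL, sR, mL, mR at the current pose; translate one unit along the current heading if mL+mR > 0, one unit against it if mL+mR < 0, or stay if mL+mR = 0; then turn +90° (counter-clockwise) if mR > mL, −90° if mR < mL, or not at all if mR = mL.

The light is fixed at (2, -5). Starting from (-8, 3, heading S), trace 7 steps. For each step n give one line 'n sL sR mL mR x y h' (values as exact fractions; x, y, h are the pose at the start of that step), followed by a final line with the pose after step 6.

0 8/5 8/9 92/45 4/5 -8 3 S
1 160/169 32/45 9904/7605 80/169 -8 2 W
2 16/25 80/81 2296/2025 8/25 -9 2 N
3 160/181 160/117 33200/21177 80/181 -9 3 E
4 8/5 8/9 92/45 4/5 -8 3 S
5 160/169 32/45 9904/7605 80/169 -8 2 W
6 16/25 80/81 2296/2025 8/25 -9 2 N
final -9 3 E

n=0: pose=(-8,3,S); sL=8/5, sR=8/9; mL=92/45, mR=4/5; mL+mR=128/45 → advance +1; mR−mL=-56/45 → turn -1·90°
n=1: pose=(-8,2,W); sL=160/169, sR=32/45; mL=9904/7605, mR=80/169; mL+mR=13504/7605 → advance +1; mR−mL=-6304/7605 → turn -1·90°
n=2: pose=(-9,2,N); sL=16/25, sR=80/81; mL=2296/2025, mR=8/25; mL+mR=2944/2025 → advance +1; mR−mL=-1648/2025 → turn -1·90°
n=3: pose=(-9,3,E); sL=160/181, sR=160/117; mL=33200/21177, mR=80/181; mL+mR=42560/21177 → advance +1; mR−mL=-23840/21177 → turn -1·90°
n=4: pose=(-8,3,S); sL=8/5, sR=8/9; mL=92/45, mR=4/5; mL+mR=128/45 → advance +1; mR−mL=-56/45 → turn -1·90°
n=5: pose=(-8,2,W); sL=160/169, sR=32/45; mL=9904/7605, mR=80/169; mL+mR=13504/7605 → advance +1; mR−mL=-6304/7605 → turn -1·90°
n=6: pose=(-9,2,N); sL=16/25, sR=80/81; mL=2296/2025, mR=8/25; mL+mR=2944/2025 → advance +1; mR−mL=-1648/2025 → turn -1·90°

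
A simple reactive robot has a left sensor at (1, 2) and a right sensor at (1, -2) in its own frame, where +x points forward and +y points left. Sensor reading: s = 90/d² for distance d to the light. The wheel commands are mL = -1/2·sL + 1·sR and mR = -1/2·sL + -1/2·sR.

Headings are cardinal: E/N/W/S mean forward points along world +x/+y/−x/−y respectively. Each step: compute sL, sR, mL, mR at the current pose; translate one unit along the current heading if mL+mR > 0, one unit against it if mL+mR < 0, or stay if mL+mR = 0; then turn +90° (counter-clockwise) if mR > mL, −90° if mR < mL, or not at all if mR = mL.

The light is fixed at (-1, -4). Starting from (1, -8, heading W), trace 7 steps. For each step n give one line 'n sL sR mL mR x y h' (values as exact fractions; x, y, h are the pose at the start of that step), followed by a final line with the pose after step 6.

0 90/37 18 621/37 -378/37 1 -8 W
1 9 5 1/2 -7 0 -8 N
2 90/13 90/53 -1215/689 -2970/689 0 -9 E
3 9/4 9/4 9/8 -9/4 -1 -9 S
4 90/37 18 621/37 -378/37 -1 -8 W
5 5 9 13/2 -7 -2 -8 N
6 10 90/49 -155/49 -290/49 -2 -9 E
final -3 -9 S

n=0: pose=(1,-8,W); sL=90/37, sR=18; mL=621/37, mR=-378/37; mL+mR=243/37 → advance +1; mR−mL=-27 → turn -1·90°
n=1: pose=(0,-8,N); sL=9, sR=5; mL=1/2, mR=-7; mL+mR=-13/2 → advance -1; mR−mL=-15/2 → turn -1·90°
n=2: pose=(0,-9,E); sL=90/13, sR=90/53; mL=-1215/689, mR=-2970/689; mL+mR=-4185/689 → advance -1; mR−mL=-135/53 → turn -1·90°
n=3: pose=(-1,-9,S); sL=9/4, sR=9/4; mL=9/8, mR=-9/4; mL+mR=-9/8 → advance -1; mR−mL=-27/8 → turn -1·90°
n=4: pose=(-1,-8,W); sL=90/37, sR=18; mL=621/37, mR=-378/37; mL+mR=243/37 → advance +1; mR−mL=-27 → turn -1·90°
n=5: pose=(-2,-8,N); sL=5, sR=9; mL=13/2, mR=-7; mL+mR=-1/2 → advance -1; mR−mL=-27/2 → turn -1·90°
n=6: pose=(-2,-9,E); sL=10, sR=90/49; mL=-155/49, mR=-290/49; mL+mR=-445/49 → advance -1; mR−mL=-135/49 → turn -1·90°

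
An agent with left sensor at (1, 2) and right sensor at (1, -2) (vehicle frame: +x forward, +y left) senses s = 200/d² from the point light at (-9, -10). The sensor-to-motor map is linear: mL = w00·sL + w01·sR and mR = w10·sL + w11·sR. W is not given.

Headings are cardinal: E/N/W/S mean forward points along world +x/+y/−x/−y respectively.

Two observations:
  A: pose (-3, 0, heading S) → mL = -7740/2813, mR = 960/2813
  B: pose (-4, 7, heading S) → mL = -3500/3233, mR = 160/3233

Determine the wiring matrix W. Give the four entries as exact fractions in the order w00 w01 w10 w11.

obs A: pose=(-3,0,S) → sL=40/29, sR=200/97, mL=-7740/2813, mR=960/2813
obs B: pose=(-4,7,S) → sL=40/61, sR=40/53, mL=-3500/3233, mR=160/3233
sensor matrix S = [[40/29, 200/97], [40/61, 40/53]]; det S = -2828800/9094429
solve [mL_A; mL_B] = S·[w00; w01] and [mR_A; mR_B] = S·[w10; w11]:
  w00 = -1/2, w01 = -1, w10 = -1/2, w11 = 1/2

-1/2 -1 -1/2 1/2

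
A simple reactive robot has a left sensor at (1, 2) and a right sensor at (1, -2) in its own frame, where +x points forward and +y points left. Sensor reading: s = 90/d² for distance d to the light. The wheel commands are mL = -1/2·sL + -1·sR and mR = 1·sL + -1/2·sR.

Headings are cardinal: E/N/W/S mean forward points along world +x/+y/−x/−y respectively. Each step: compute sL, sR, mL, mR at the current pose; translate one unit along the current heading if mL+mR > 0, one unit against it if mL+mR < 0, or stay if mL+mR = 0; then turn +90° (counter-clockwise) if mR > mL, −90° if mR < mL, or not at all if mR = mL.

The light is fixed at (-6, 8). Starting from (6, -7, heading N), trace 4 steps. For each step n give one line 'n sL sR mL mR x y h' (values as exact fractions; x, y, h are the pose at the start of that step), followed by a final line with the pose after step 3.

0 45/148 45/196 -5535/14504 2745/14504 6 -7 N
1 18/89 90/317 -10863/28213 1701/28213 6 -8 W
2 45/257 9/41 -6471/21074 1377/21074 7 -8 S
3 18/73 18/97 -2187/7081 1089/7081 7 -7 E
final 6 -7 N

n=0: pose=(6,-7,N); sL=45/148, sR=45/196; mL=-5535/14504, mR=2745/14504; mL+mR=-1395/7252 → advance -1; mR−mL=1035/1813 → turn +1·90°
n=1: pose=(6,-8,W); sL=18/89, sR=90/317; mL=-10863/28213, mR=1701/28213; mL+mR=-9162/28213 → advance -1; mR−mL=12564/28213 → turn +1·90°
n=2: pose=(7,-8,S); sL=45/257, sR=9/41; mL=-6471/21074, mR=1377/21074; mL+mR=-2547/10537 → advance -1; mR−mL=3924/10537 → turn +1·90°
n=3: pose=(7,-7,E); sL=18/73, sR=18/97; mL=-2187/7081, mR=1089/7081; mL+mR=-1098/7081 → advance -1; mR−mL=3276/7081 → turn +1·90°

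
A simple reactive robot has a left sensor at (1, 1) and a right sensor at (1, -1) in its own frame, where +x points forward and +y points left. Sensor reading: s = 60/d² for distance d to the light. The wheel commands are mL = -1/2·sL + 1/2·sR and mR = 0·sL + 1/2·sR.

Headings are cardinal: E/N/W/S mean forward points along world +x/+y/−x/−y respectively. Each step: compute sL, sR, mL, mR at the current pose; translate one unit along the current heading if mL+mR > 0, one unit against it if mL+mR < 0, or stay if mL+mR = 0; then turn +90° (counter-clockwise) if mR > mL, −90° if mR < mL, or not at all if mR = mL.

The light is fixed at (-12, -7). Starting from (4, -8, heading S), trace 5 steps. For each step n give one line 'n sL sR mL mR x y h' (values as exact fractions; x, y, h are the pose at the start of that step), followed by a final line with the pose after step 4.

n=0: pose=(4,-8,S); sL=60/293, sR=60/229; mL=1920/67097, mR=30/229; mL+mR=10710/67097 → advance +1; mR−mL=30/293 → turn +1·90°
n=1: pose=(4,-9,E); sL=6/29, sR=30/149; mL=-12/4321, mR=15/149; mL+mR=423/4321 → advance +1; mR−mL=3/29 → turn +1·90°
n=2: pose=(5,-9,N); sL=60/257, sR=12/65; mL=-408/16705, mR=6/65; mL+mR=1134/16705 → advance +1; mR−mL=30/257 → turn +1·90°
n=3: pose=(5,-8,W); sL=3/13, sR=15/64; mL=3/1664, mR=15/128; mL+mR=99/832 → advance +1; mR−mL=3/26 → turn +1·90°
n=4: pose=(4,-8,S); sL=60/293, sR=60/229; mL=1920/67097, mR=30/229; mL+mR=10710/67097 → advance +1; mR−mL=30/293 → turn +1·90°

0 60/293 60/229 1920/67097 30/229 4 -8 S
1 6/29 30/149 -12/4321 15/149 4 -9 E
2 60/257 12/65 -408/16705 6/65 5 -9 N
3 3/13 15/64 3/1664 15/128 5 -8 W
4 60/293 60/229 1920/67097 30/229 4 -8 S
final 4 -9 E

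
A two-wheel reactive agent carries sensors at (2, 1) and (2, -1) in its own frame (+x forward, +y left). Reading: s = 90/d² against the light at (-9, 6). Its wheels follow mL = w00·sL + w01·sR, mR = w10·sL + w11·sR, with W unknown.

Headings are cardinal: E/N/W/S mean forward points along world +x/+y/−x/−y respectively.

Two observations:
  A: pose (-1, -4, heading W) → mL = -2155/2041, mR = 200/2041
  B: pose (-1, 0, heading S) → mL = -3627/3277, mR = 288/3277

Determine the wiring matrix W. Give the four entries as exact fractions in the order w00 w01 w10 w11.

-1/2 -1 -1/2 1/2

obs A: pose=(-1,-4,W) → sL=90/157, sR=10/13, mL=-2155/2041, mR=200/2041
obs B: pose=(-1,0,S) → sL=18/29, sR=90/113, mL=-3627/3277, mR=288/3277
sensor matrix S = [[90/157, 10/13], [18/29, 90/113]]; det S = -139680/6688357
solve [mL_A; mL_B] = S·[w00; w01] and [mR_A; mR_B] = S·[w10; w11]:
  w00 = -1/2, w01 = -1, w10 = -1/2, w11 = 1/2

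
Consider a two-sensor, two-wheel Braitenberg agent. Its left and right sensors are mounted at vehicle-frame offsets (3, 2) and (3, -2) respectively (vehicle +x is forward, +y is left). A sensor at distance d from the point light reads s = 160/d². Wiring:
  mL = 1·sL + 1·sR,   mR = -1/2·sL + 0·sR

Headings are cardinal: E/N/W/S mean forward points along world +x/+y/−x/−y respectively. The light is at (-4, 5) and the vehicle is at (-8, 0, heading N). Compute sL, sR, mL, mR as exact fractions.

left sensor world pos  = (-10, 3); dL² = 40
right sensor world pos = (-6, 3); dR² = 8
sL = 160/40 = 4
sR = 160/8 = 20
mL = 1·sL + 1·sR = 24
mR = -1/2·sL + 0·sR = -2

4 20 24 -2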